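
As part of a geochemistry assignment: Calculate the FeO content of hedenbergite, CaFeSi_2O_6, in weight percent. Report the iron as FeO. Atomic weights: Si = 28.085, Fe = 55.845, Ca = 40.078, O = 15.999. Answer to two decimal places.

M(CaFeSi_2O_6) = 248.087 g/mol; M(FeO) = 71.844 g/mol.
Moles FeO per formula unit = 1 Fe ÷ 1 = 1.0000.
FeO fraction = (1.0000 × 71.844) / 248.087 = 71.844/248.087 = 0.2896.

28.96 wt%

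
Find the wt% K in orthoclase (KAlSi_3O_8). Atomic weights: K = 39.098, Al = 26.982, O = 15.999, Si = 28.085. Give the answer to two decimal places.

Molar mass of KAlSi_3O_8: 1×39.098 + 1×26.982 + 3×28.085 + 8×15.999 = 278.327 g/mol.
Mass of K per formula unit: 1 × 39.098 = 39.098 g.
Weight fraction K = 39.098 / 278.327 = 0.1405.

14.05 wt%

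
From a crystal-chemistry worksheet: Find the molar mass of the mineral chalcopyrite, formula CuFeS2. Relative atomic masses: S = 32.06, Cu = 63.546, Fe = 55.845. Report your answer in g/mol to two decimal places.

The formula mass is the sum 1·63.546 + 1·55.845 + 2·32.06.

183.51 g/mol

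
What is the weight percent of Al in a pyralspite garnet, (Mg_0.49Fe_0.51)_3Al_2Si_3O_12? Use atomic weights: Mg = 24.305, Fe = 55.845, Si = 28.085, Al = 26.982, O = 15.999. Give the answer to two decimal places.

Molar mass of (Mg_0.49Fe_0.51)_3Al_2Si_3O_12: 1.47·24.305 + 1.53·55.845 + 2·26.982 + 3·28.085 + 12·15.999 = 451.378 g/mol.
Mass of Al per formula unit: 2 × 26.982 = 53.964 g.
Weight fraction Al = 53.964 / 451.378 = 0.1196.

11.96 mass %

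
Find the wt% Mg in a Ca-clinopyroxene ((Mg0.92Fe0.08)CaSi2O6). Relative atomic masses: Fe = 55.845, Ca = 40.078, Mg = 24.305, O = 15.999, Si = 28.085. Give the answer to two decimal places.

Formula mass = 0.92*24.305 + 0.08*55.845 + 1*40.078 + 2*28.085 + 6*15.999 = 219.070 g/mol, of which 22.361 g is Mg.
So Mg makes up 22.361/219.070 = 0.1021 of the mass, i.e. 10.21%.

10.21 wt%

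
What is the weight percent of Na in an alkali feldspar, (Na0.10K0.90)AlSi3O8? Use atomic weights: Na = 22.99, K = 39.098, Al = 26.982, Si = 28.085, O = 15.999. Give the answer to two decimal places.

0.83 weight percent

Formula mass = 0.10·22.99 + 0.90·39.098 + 1·26.982 + 3·28.085 + 8·15.999 = 276.716 g/mol, of which 2.299 g is Na.
So Na makes up 2.299/276.716 = 0.0083 of the mass, i.e. 0.83%.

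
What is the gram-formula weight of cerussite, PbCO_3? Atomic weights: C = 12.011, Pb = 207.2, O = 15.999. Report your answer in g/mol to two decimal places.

267.21 g/mol

The formula mass is the sum 1×207.2 + 1×12.011 + 3×15.999.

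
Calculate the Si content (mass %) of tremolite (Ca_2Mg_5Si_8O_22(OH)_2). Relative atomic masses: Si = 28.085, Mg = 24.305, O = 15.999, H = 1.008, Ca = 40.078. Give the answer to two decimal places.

27.66 mass %

Formula mass = 2·40.078 + 5·24.305 + 8·28.085 + 24·15.999 + 2·1.008 = 812.353 g/mol, of which 224.680 g is Si.
So Si makes up 224.680/812.353 = 0.2766 of the mass, i.e. 27.66%.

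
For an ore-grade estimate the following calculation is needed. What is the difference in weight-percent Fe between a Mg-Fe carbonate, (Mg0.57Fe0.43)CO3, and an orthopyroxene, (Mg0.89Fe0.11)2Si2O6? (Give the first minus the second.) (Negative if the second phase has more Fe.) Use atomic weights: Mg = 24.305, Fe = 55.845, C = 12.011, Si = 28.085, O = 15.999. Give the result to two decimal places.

First mineral: 24.013 g Fe in 97.875 g formula = 24.53 wt% Fe.
Second mineral: 12.286 g Fe in 207.713 g formula = 5.91 wt% Fe.
24.53% − 5.91% gives a difference of 18.62 percentage points.

18.62 percentage points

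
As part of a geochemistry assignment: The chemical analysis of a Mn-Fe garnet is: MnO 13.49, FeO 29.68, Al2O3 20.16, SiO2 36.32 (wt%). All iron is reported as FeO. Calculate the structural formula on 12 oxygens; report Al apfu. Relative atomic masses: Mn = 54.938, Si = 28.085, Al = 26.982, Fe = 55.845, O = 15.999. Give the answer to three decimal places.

1.973 Al apfu

MnO: 13.49/70.937 = 0.19017 mol → 0.19017 mol Mn, 0.19017 mol O.
FeO: 29.68/71.844 = 0.41312 mol → 0.41312 mol Fe, 0.41312 mol O.
Al2O3: 20.16/101.961 = 0.19772 mol → 0.39544 mol Al, 0.59316 mol O.
SiO2: 36.32/60.083 = 0.60450 mol → 0.60450 mol Si, 1.20900 mol O.
Total oxygen = 2.40545 mol. Normalization factor = 12/2.40545 = 4.98867.
Al per 12 O = 0.39544 × 4.98867 = 1.973.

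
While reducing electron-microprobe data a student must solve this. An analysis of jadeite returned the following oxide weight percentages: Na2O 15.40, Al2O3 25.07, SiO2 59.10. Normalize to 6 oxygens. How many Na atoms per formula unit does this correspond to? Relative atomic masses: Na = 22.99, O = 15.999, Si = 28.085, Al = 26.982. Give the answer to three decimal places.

15.40 wt% Na2O ÷ 61.979 g/mol = 0.24847 mol, giving 0.49694 Na and 0.24847 O.
25.07 wt% Al2O3 ÷ 101.961 g/mol = 0.24588 mol, giving 0.49176 Al and 0.73764 O.
59.10 wt% SiO2 ÷ 60.083 g/mol = 0.98364 mol, giving 0.98364 Si and 1.96728 O.
Oxygen sums to 2.95339; scaling by 6/2.95339 = 2.03156 puts the formula on 6 O.
Na: 0.49694 × 2.03156 = 1.010 atoms per formula unit.

1.010 Na apfu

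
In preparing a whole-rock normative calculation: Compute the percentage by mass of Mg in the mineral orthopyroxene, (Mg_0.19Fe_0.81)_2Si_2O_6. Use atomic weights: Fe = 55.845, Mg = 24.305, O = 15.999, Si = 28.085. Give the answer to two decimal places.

Molar mass of (Mg_0.19Fe_0.81)_2Si_2O_6: 0.38×24.305 + 1.62×55.845 + 2×28.085 + 6×15.999 = 251.869 g/mol.
Mass of Mg per formula unit: 0.38 × 24.305 = 9.236 g.
Weight fraction Mg = 9.236 / 251.869 = 0.0367.

3.67 wt%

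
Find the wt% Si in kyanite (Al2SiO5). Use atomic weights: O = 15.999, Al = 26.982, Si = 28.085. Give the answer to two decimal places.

Molar mass of Al2SiO5: 2*26.982 + 1*28.085 + 5*15.999 = 162.044 g/mol.
Mass of Si per formula unit: 1 × 28.085 = 28.085 g.
Weight fraction Si = 28.085 / 162.044 = 0.1733.

17.33 mass %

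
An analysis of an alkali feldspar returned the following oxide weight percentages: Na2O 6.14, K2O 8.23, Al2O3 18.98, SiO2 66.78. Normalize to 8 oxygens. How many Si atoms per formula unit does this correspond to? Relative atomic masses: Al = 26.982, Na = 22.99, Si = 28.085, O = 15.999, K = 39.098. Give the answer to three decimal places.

6.14 wt% Na2O ÷ 61.979 g/mol = 0.09907 mol, giving 0.19814 Na and 0.09907 O.
8.23 wt% K2O ÷ 94.195 g/mol = 0.08737 mol, giving 0.17474 K and 0.08737 O.
18.98 wt% Al2O3 ÷ 101.961 g/mol = 0.18615 mol, giving 0.37230 Al and 0.55845 O.
66.78 wt% SiO2 ÷ 60.083 g/mol = 1.11146 mol, giving 1.11146 Si and 2.22292 O.
Oxygen sums to 2.96781; scaling by 8/2.96781 = 2.69559 puts the formula on 8 O.
Si: 1.11146 × 2.69559 = 2.996 atoms per formula unit.

2.996 Si apfu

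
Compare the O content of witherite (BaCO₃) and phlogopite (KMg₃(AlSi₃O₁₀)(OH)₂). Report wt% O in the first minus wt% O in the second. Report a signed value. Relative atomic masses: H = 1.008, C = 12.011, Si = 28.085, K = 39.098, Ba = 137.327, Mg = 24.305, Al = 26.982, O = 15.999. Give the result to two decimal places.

O in BaCO₃: molar mass 197.335 g/mol; 3×15.999 = 47.997 g → 24.32 wt%.
O in KMg₃(AlSi₃O₁₀)(OH)₂: molar mass 417.254 g/mol; 12×15.999 = 191.988 g → 46.01 wt%.
Difference = 24.32 − 46.01 = -21.69 percentage points.

-21.69 percentage points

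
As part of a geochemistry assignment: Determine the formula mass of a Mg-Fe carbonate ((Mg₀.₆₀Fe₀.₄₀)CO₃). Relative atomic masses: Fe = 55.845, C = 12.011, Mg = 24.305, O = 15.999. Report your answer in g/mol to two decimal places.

96.93 g/mol

M = 0.60×24.305 + 0.40×55.845 + 1×12.011 + 3×15.999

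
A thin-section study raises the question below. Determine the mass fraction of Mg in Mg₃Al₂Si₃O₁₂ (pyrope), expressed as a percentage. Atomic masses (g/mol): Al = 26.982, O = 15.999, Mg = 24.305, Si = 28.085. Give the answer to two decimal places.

M(Mg₃Al₂Si₃O₁₂) = 403.122 g/mol.
Mg contributes 3 × 24.305 = 72.915 g per mole.
72.915/403.122 = 0.1809 → 18.09%.

18.09 weight percent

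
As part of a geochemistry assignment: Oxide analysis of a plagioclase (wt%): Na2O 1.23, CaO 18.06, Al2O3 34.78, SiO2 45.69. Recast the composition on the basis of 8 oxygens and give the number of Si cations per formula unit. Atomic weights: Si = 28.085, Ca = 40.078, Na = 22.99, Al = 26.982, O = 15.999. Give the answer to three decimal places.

2.108 Si apfu

Na2O: 1.23/61.979 = 0.01985 mol → 0.03970 mol Na, 0.01985 mol O.
CaO: 18.06/56.077 = 0.32206 mol → 0.32206 mol Ca, 0.32206 mol O.
Al2O3: 34.78/101.961 = 0.34111 mol → 0.68222 mol Al, 1.02333 mol O.
SiO2: 45.69/60.083 = 0.76045 mol → 0.76045 mol Si, 1.52090 mol O.
Total oxygen = 2.88614 mol. Normalization factor = 8/2.88614 = 2.77187.
Si per 8 O = 0.76045 × 2.77187 = 2.108.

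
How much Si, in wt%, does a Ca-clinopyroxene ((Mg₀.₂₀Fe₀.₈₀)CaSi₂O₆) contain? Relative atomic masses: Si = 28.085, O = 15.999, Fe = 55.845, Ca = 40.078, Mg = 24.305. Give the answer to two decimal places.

23.23 wt%

Formula mass = 0.20×24.305 + 0.80×55.845 + 1×40.078 + 2×28.085 + 6×15.999 = 241.779 g/mol, of which 56.170 g is Si.
So Si makes up 56.170/241.779 = 0.2323 of the mass, i.e. 23.23%.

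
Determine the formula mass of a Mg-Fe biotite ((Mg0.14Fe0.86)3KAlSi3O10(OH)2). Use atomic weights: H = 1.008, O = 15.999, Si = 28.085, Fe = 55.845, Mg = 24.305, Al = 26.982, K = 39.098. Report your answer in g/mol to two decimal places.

M = 0.42×24.305 + 2.58×55.845 + 1×39.098 + 1×26.982 + 3×28.085 + 12×15.999 + 2×1.008

498.63 g/mol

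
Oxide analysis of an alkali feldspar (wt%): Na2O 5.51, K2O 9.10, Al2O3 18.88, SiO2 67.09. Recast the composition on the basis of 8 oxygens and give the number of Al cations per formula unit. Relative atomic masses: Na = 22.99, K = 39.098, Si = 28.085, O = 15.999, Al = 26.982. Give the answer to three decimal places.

0.996 Al apfu

Na2O (M=61.979): mol = 0.08890; Na = 0.17780, O = 0.08890.
K2O (M=94.195): mol = 0.09661; K = 0.19322, O = 0.09661.
Al2O3 (M=101.961): mol = 0.18517; Al = 0.37034, O = 0.55551.
SiO2 (M=60.083): mol = 1.11662; Si = 1.11662, O = 2.23324.
ΣO = 2.97426; factor = 8/ΣO = 2.68974.
Al apfu = 0.37034 × 2.68974 = 0.996.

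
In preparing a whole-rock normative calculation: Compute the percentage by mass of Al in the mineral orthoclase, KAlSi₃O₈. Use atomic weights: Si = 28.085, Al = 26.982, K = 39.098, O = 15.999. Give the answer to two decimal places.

Molar mass of KAlSi₃O₈: 1×39.098 + 1×26.982 + 3×28.085 + 8×15.999 = 278.327 g/mol.
Mass of Al per formula unit: 1 × 26.982 = 26.982 g.
Weight fraction Al = 26.982 / 278.327 = 0.0969.

9.69 mass %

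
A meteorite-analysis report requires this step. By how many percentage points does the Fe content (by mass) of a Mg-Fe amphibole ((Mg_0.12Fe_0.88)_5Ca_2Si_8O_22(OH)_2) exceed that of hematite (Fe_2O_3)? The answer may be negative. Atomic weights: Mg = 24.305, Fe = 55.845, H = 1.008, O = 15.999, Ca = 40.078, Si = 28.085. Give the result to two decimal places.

-44.11 percentage points

M((Mg_0.12Fe_0.88)_5Ca_2Si_8O_22(OH)_2) = 951.129 g/mol, so wt% Fe = 245.718/951.129 × 100 = 25.83%.
M(Fe_2O_3) = 159.687 g/mol, so wt% Fe = 111.690/159.687 × 100 = 69.94%.
25.83 − 69.94 = -44.11 pp.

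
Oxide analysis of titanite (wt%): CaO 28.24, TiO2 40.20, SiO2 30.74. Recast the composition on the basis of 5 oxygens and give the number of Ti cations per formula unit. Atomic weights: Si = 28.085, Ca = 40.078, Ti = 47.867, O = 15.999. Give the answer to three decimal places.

0.993 Ti apfu

28.24 wt% CaO ÷ 56.077 g/mol = 0.50359 mol, giving 0.50359 Ca and 0.50359 O.
40.20 wt% TiO2 ÷ 79.865 g/mol = 0.50335 mol, giving 0.50335 Ti and 1.00670 O.
30.74 wt% SiO2 ÷ 60.083 g/mol = 0.51163 mol, giving 0.51163 Si and 1.02326 O.
Oxygen sums to 2.53355; scaling by 5/2.53355 = 1.97352 puts the formula on 5 O.
Ti: 0.50335 × 1.97352 = 0.993 atoms per formula unit.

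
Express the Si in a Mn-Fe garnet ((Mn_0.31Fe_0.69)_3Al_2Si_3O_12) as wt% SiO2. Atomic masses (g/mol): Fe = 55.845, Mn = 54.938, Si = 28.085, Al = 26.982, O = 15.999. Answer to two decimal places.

Formula mass = 496.898 g/mol.
3 Si → 3.0000 mol SiO2 per formula unit; M(SiO2) = 60.083, so SiO2 mass = 180.249 g.
180.249/496.898 × 100 = 36.27 wt%.

36.27 wt%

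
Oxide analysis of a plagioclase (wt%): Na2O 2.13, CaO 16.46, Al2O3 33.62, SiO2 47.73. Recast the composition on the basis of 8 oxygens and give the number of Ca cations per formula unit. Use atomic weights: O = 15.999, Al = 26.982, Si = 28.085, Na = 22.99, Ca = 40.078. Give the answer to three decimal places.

0.808 Ca apfu

Na2O (M=61.979): mol = 0.03437; Na = 0.06874, O = 0.03437.
CaO (M=56.077): mol = 0.29352; Ca = 0.29352, O = 0.29352.
Al2O3 (M=101.961): mol = 0.32973; Al = 0.65946, O = 0.98919.
SiO2 (M=60.083): mol = 0.79440; Si = 0.79440, O = 1.58880.
ΣO = 2.90588; factor = 8/ΣO = 2.75304.
Ca apfu = 0.29352 × 2.75304 = 0.808.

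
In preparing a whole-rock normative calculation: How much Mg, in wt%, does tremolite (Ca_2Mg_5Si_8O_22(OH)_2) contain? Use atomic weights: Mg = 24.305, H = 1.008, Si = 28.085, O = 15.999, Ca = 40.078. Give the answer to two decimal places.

14.96 wt%

Formula mass = 2×40.078 + 5×24.305 + 8×28.085 + 24×15.999 + 2×1.008 = 812.353 g/mol, of which 121.525 g is Mg.
So Mg makes up 121.525/812.353 = 0.1496 of the mass, i.e. 14.96%.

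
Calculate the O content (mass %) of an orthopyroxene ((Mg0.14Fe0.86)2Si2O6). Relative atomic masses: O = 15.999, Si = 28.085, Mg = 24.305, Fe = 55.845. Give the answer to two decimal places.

M((Mg0.14Fe0.86)2Si2O6) = 255.023 g/mol.
O contributes 6 × 15.999 = 95.994 g per mole.
95.994/255.023 = 0.3764 → 37.64%.

37.64 mass %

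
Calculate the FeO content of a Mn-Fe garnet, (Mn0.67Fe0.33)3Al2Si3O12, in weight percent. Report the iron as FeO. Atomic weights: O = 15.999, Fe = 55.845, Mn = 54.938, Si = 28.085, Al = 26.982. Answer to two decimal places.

Molar mass of (Mn0.67Fe0.33)3Al2Si3O12 = 2.01*54.938 + 0.99*55.845 + 2*26.982 + 3*28.085 + 12*15.999 = 495.919 g/mol.
Each formula unit contains 0.99 Fe, equivalent to 0.99/1 = 0.9900 mol FeO.
M(FeO) = 1×55.845 + 1×15.999 = 71.844 g/mol.
Mass of FeO per formula unit = 0.9900 × 71.844 = 71.126 g.
FeO wt% = 71.126 / 495.919 × 100 = 14.34%.

14.34 wt%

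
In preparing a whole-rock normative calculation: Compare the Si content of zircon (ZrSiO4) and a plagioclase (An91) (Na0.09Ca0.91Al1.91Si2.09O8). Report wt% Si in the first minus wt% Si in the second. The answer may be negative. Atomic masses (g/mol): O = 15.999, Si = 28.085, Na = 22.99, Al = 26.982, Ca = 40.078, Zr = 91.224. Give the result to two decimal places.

-5.89 percentage points

First mineral: 28.085 g Si in 183.305 g formula = 15.32 wt% Si.
Second mineral: 58.698 g Si in 276.765 g formula = 21.21 wt% Si.
15.32% − 21.21% gives a difference of -5.89 percentage points.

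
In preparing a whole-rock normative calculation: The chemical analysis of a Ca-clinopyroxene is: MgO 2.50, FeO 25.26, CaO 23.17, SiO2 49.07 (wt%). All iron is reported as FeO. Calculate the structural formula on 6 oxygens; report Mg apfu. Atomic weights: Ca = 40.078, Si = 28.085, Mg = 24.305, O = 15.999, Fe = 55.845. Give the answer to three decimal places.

0.151 Mg apfu

MgO: 2.50/40.304 = 0.06203 mol → 0.06203 mol Mg, 0.06203 mol O.
FeO: 25.26/71.844 = 0.35160 mol → 0.35160 mol Fe, 0.35160 mol O.
CaO: 23.17/56.077 = 0.41318 mol → 0.41318 mol Ca, 0.41318 mol O.
SiO2: 49.07/60.083 = 0.81670 mol → 0.81670 mol Si, 1.63340 mol O.
Total oxygen = 2.46021 mol. Normalization factor = 6/2.46021 = 2.43882.
Mg per 6 O = 0.06203 × 2.43882 = 0.151.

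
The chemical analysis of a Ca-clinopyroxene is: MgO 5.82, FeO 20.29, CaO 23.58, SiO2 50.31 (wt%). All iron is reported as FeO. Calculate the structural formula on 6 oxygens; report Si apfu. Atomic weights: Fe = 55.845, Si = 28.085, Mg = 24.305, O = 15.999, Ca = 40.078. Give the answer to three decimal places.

1.992 Si apfu

5.82 wt% MgO ÷ 40.304 g/mol = 0.14440 mol, giving 0.14440 Mg and 0.14440 O.
20.29 wt% FeO ÷ 71.844 g/mol = 0.28242 mol, giving 0.28242 Fe and 0.28242 O.
23.58 wt% CaO ÷ 56.077 g/mol = 0.42049 mol, giving 0.42049 Ca and 0.42049 O.
50.31 wt% SiO2 ÷ 60.083 g/mol = 0.83734 mol, giving 0.83734 Si and 1.67468 O.
Oxygen sums to 2.52199; scaling by 6/2.52199 = 2.37907 puts the formula on 6 O.
Si: 0.83734 × 2.37907 = 1.992 atoms per formula unit.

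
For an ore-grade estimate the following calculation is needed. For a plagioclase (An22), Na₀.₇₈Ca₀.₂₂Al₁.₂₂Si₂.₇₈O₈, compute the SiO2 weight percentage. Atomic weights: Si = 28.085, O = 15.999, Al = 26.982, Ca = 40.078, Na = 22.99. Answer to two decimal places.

62.86 wt%

Molar mass of Na₀.₇₈Ca₀.₂₂Al₁.₂₂Si₂.₇₈O₈ = 0.78·22.99 + 0.22·40.078 + 1.22·26.982 + 2.78·28.085 + 8·15.999 = 265.736 g/mol.
Each formula unit contains 2.78 Si, equivalent to 2.78/1 = 2.7800 mol SiO2.
M(SiO2) = 1×28.085 + 2×15.999 = 60.083 g/mol.
Mass of SiO2 per formula unit = 2.7800 × 60.083 = 167.031 g.
SiO2 wt% = 167.031 / 265.736 × 100 = 62.86%.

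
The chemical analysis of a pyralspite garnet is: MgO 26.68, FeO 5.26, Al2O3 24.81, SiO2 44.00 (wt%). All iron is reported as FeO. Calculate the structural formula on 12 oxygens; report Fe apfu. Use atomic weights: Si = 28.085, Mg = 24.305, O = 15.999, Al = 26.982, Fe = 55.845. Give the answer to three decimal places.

0.300 Fe apfu

MgO: 26.68/40.304 = 0.66197 mol → 0.66197 mol Mg, 0.66197 mol O.
FeO: 5.26/71.844 = 0.07321 mol → 0.07321 mol Fe, 0.07321 mol O.
Al2O3: 24.81/101.961 = 0.24333 mol → 0.48666 mol Al, 0.72999 mol O.
SiO2: 44.00/60.083 = 0.73232 mol → 0.73232 mol Si, 1.46464 mol O.
Total oxygen = 2.92981 mol. Normalization factor = 12/2.92981 = 4.09583.
Fe per 12 O = 0.07321 × 4.09583 = 0.300.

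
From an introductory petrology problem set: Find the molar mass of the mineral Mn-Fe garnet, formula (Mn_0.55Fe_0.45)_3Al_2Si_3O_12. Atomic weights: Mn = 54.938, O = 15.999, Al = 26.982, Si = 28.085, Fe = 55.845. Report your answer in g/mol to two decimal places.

M = 1.65·54.938 + 1.35·55.845 + 2·26.982 + 3·28.085 + 12·15.999

496.25 g/mol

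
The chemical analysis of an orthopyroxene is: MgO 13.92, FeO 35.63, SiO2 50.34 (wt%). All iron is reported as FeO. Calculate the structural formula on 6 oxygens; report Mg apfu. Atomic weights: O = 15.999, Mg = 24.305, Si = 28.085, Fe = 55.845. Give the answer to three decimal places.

13.92 wt% MgO ÷ 40.304 g/mol = 0.34538 mol, giving 0.34538 Mg and 0.34538 O.
35.63 wt% FeO ÷ 71.844 g/mol = 0.49594 mol, giving 0.49594 Fe and 0.49594 O.
50.34 wt% SiO2 ÷ 60.083 g/mol = 0.83784 mol, giving 0.83784 Si and 1.67568 O.
Oxygen sums to 2.51700; scaling by 6/2.51700 = 2.38379 puts the formula on 6 O.
Mg: 0.34538 × 2.38379 = 0.823 atoms per formula unit.

0.823 Mg apfu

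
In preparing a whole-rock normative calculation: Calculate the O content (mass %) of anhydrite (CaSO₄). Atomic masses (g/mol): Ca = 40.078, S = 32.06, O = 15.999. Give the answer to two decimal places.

47.01 mass %

M(CaSO₄) = 136.134 g/mol.
O contributes 4 × 15.999 = 63.996 g per mole.
63.996/136.134 = 0.4701 → 47.01%.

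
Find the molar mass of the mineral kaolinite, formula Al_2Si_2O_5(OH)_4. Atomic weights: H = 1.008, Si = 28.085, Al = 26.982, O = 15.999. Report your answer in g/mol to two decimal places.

258.16 g/mol

M = 2×26.982 + 2×28.085 + 9×15.999 + 4×1.008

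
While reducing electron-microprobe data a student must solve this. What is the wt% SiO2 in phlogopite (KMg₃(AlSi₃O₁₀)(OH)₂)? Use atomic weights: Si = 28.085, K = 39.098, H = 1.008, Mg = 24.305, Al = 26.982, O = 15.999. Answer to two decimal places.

43.20 wt%

Molar mass of KMg₃(AlSi₃O₁₀)(OH)₂ = 1*39.098 + 3*24.305 + 1*26.982 + 3*28.085 + 12*15.999 + 2*1.008 = 417.254 g/mol.
Each formula unit contains 3 Si, equivalent to 3/1 = 3.0000 mol SiO2.
M(SiO2) = 1×28.085 + 2×15.999 = 60.083 g/mol.
Mass of SiO2 per formula unit = 3.0000 × 60.083 = 180.249 g.
SiO2 wt% = 180.249 / 417.254 × 100 = 43.20%.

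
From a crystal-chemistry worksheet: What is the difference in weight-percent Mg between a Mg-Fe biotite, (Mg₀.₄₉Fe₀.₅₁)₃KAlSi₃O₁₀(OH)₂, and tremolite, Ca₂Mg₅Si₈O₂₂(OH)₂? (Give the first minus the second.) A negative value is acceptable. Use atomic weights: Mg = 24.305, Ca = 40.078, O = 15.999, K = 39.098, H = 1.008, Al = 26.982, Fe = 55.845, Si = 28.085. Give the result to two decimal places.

M((Mg₀.₄₉Fe₀.₅₁)₃KAlSi₃O₁₀(OH)₂) = 465.510 g/mol, so wt% Mg = 35.728/465.510 × 100 = 7.68%.
M(Ca₂Mg₅Si₈O₂₂(OH)₂) = 812.353 g/mol, so wt% Mg = 121.525/812.353 × 100 = 14.96%.
7.68 − 14.96 = -7.28 pp.

-7.28 percentage points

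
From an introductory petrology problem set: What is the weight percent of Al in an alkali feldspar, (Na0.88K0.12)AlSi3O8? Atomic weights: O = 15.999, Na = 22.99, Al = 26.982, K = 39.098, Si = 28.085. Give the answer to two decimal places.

10.21 weight percent

M((Na0.88K0.12)AlSi3O8) = 264.152 g/mol.
Al contributes 1 × 26.982 = 26.982 g per mole.
26.982/264.152 = 0.1021 → 10.21%.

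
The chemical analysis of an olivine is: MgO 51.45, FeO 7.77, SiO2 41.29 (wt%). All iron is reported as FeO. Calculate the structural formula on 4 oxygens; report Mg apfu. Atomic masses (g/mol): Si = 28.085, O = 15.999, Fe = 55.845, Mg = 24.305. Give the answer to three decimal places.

1.851 Mg apfu

MgO: 51.45/40.304 = 1.27655 mol → 1.27655 mol Mg, 1.27655 mol O.
FeO: 7.77/71.844 = 0.10815 mol → 0.10815 mol Fe, 0.10815 mol O.
SiO2: 41.29/60.083 = 0.68722 mol → 0.68722 mol Si, 1.37444 mol O.
Total oxygen = 2.75914 mol. Normalization factor = 4/2.75914 = 1.44973.
Mg per 4 O = 1.27655 × 1.44973 = 1.851.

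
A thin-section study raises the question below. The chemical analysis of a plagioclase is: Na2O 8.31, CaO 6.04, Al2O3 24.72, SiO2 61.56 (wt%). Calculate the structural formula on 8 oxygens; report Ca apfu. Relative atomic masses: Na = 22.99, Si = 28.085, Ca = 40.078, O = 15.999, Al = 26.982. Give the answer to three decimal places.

8.31 wt% Na2O ÷ 61.979 g/mol = 0.13408 mol, giving 0.26816 Na and 0.13408 O.
6.04 wt% CaO ÷ 56.077 g/mol = 0.10771 mol, giving 0.10771 Ca and 0.10771 O.
24.72 wt% Al2O3 ÷ 101.961 g/mol = 0.24245 mol, giving 0.48490 Al and 0.72735 O.
61.56 wt% SiO2 ÷ 60.083 g/mol = 1.02458 mol, giving 1.02458 Si and 2.04916 O.
Oxygen sums to 3.01830; scaling by 8/3.01830 = 2.65050 puts the formula on 8 O.
Ca: 0.10771 × 2.65050 = 0.285 atoms per formula unit.

0.285 Ca apfu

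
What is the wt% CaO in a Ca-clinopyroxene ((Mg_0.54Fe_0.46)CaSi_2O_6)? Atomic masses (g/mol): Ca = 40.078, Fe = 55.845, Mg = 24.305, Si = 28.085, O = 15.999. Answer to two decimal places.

M((Mg_0.54Fe_0.46)CaSi_2O_6) = 231.055 g/mol; M(CaO) = 56.077 g/mol.
Moles CaO per formula unit = 1 Ca ÷ 1 = 1.0000.
CaO fraction = (1.0000 × 56.077) / 231.055 = 56.077/231.055 = 0.2427.

24.27 wt%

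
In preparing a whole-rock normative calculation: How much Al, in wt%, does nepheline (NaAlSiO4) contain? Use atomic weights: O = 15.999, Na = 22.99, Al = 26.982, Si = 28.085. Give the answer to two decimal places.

Molar mass of NaAlSiO4: 1×22.99 + 1×26.982 + 1×28.085 + 4×15.999 = 142.053 g/mol.
Mass of Al per formula unit: 1 × 26.982 = 26.982 g.
Weight fraction Al = 26.982 / 142.053 = 0.1899.

18.99 wt%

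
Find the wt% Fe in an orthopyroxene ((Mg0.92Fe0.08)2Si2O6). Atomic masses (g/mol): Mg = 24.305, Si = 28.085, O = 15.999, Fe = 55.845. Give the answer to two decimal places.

Molar mass of (Mg0.92Fe0.08)2Si2O6: 1.84*24.305 + 0.16*55.845 + 2*28.085 + 6*15.999 = 205.820 g/mol.
Mass of Fe per formula unit: 0.16 × 55.845 = 8.935 g.
Weight fraction Fe = 8.935 / 205.820 = 0.0434.

4.34 weight percent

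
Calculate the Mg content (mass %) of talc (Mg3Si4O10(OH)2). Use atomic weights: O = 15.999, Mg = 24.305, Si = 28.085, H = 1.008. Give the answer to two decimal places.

19.23 mass %

M(Mg3Si4O10(OH)2) = 379.259 g/mol.
Mg contributes 3 × 24.305 = 72.915 g per mole.
72.915/379.259 = 0.1923 → 19.23%.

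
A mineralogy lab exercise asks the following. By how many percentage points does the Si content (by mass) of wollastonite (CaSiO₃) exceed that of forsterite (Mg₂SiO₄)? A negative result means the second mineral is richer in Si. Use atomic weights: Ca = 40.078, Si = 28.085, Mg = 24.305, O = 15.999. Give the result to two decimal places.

4.22 percentage points

M(CaSiO₃) = 116.160 g/mol, so wt% Si = 28.085/116.160 × 100 = 24.18%.
M(Mg₂SiO₄) = 140.691 g/mol, so wt% Si = 28.085/140.691 × 100 = 19.96%.
24.18 − 19.96 = 4.22 pp.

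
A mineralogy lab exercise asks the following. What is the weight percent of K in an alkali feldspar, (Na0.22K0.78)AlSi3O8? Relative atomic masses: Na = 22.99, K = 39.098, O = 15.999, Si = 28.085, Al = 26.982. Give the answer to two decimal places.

Formula mass = 0.22·22.99 + 0.78·39.098 + 1·26.982 + 3·28.085 + 8·15.999 = 274.783 g/mol, of which 30.496 g is K.
So K makes up 30.496/274.783 = 0.1110 of the mass, i.e. 11.10%.

11.10 mass %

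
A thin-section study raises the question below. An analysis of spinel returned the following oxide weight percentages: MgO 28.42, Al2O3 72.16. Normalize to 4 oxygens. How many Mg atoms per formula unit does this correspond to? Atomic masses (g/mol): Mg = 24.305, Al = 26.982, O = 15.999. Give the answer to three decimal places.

0.997 Mg apfu

MgO: 28.42/40.304 = 0.70514 mol → 0.70514 mol Mg, 0.70514 mol O.
Al2O3: 72.16/101.961 = 0.70772 mol → 1.41544 mol Al, 2.12316 mol O.
Total oxygen = 2.82830 mol. Normalization factor = 4/2.82830 = 1.41428.
Mg per 4 O = 0.70514 × 1.41428 = 0.997.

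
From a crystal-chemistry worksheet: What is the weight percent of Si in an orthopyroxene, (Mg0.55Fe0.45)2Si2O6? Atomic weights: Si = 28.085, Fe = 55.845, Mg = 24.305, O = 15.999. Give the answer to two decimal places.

M((Mg0.55Fe0.45)2Si2O6) = 229.160 g/mol.
Si contributes 2 × 28.085 = 56.170 g per mole.
56.170/229.160 = 0.2451 → 24.51%.

24.51 mass %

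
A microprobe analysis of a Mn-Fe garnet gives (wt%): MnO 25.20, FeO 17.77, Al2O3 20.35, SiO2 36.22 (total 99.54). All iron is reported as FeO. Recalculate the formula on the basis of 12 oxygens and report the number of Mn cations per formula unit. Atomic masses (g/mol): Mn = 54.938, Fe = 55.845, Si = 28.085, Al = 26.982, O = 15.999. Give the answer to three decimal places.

1.771 Mn apfu

MnO: 25.20/70.937 = 0.35524 mol → 0.35524 mol Mn, 0.35524 mol O.
FeO: 17.77/71.844 = 0.24734 mol → 0.24734 mol Fe, 0.24734 mol O.
Al2O3: 20.35/101.961 = 0.19959 mol → 0.39918 mol Al, 0.59877 mol O.
SiO2: 36.22/60.083 = 0.60283 mol → 0.60283 mol Si, 1.20566 mol O.
Total oxygen = 2.40701 mol. Normalization factor = 12/2.40701 = 4.98544.
Mn per 12 O = 0.35524 × 4.98544 = 1.771.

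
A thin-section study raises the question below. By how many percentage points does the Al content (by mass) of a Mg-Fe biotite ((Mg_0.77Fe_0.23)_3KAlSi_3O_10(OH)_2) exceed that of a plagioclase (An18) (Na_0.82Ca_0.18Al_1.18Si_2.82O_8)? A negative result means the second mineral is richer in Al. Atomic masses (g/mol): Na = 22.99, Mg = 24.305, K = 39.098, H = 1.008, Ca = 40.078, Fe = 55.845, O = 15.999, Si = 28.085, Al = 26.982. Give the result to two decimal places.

Al in (Mg_0.77Fe_0.23)_3KAlSi_3O_10(OH)_2: molar mass 439.017 g/mol; 1×26.982 = 26.982 g → 6.15 wt%.
Al in Na_0.82Ca_0.18Al_1.18Si_2.82O_8: molar mass 265.096 g/mol; 1.18×26.982 = 31.839 g → 12.01 wt%.
Difference = 6.15 − 12.01 = -5.86 percentage points.

-5.86 percentage points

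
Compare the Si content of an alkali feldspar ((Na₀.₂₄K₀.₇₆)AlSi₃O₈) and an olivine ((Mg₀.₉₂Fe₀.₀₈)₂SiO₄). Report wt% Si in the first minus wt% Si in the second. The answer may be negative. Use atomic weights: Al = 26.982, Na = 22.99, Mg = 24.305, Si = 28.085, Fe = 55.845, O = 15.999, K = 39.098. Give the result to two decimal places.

First mineral: 84.255 g Si in 274.461 g formula = 30.70 wt% Si.
Second mineral: 28.085 g Si in 145.737 g formula = 19.27 wt% Si.
30.70% − 19.27% gives a difference of 11.43 percentage points.

11.43 percentage points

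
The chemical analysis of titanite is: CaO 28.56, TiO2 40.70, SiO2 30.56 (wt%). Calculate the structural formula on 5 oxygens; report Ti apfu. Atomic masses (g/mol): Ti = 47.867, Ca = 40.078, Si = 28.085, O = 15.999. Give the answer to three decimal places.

1.001 Ti apfu

CaO: 28.56/56.077 = 0.50930 mol → 0.50930 mol Ca, 0.50930 mol O.
TiO2: 40.70/79.865 = 0.50961 mol → 0.50961 mol Ti, 1.01922 mol O.
SiO2: 30.56/60.083 = 0.50863 mol → 0.50863 mol Si, 1.01726 mol O.
Total oxygen = 2.54578 mol. Normalization factor = 5/2.54578 = 1.96403.
Ti per 5 O = 0.50961 × 1.96403 = 1.001.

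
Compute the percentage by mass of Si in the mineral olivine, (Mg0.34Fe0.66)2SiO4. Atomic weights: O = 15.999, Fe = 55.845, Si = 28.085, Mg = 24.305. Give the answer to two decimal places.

M((Mg0.34Fe0.66)2SiO4) = 182.324 g/mol.
Si contributes 1 × 28.085 = 28.085 g per mole.
28.085/182.324 = 0.1540 → 15.40%.

15.40 mass %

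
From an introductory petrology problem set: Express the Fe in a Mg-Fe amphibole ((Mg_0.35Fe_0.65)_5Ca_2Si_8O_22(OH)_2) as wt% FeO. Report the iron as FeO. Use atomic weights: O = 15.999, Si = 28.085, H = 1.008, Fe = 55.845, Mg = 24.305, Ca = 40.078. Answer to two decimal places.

M((Mg_0.35Fe_0.65)_5Ca_2Si_8O_22(OH)_2) = 914.858 g/mol; M(FeO) = 71.844 g/mol.
Moles FeO per formula unit = 3.25 Fe ÷ 1 = 3.2500.
FeO fraction = (3.2500 × 71.844) / 914.858 = 233.493/914.858 = 0.2552.

25.52 wt%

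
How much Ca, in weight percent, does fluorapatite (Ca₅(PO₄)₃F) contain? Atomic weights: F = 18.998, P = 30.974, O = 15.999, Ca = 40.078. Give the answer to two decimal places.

39.74 weight percent

Molar mass of Ca₅(PO₄)₃F: 5·40.078 + 3·30.974 + 12·15.999 + 1·18.998 = 504.298 g/mol.
Mass of Ca per formula unit: 5 × 40.078 = 200.390 g.
Weight fraction Ca = 200.390 / 504.298 = 0.3974.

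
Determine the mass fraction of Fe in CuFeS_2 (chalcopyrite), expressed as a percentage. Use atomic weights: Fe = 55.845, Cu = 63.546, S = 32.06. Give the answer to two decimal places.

30.43 wt%

Molar mass of CuFeS_2: 1×63.546 + 1×55.845 + 2×32.06 = 183.511 g/mol.
Mass of Fe per formula unit: 1 × 55.845 = 55.845 g.
Weight fraction Fe = 55.845 / 183.511 = 0.3043.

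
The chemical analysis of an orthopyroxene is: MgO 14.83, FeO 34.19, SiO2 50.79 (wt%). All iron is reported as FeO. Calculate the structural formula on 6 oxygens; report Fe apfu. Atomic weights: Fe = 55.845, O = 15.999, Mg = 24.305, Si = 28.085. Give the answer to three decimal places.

14.83 wt% MgO ÷ 40.304 g/mol = 0.36795 mol, giving 0.36795 Mg and 0.36795 O.
34.19 wt% FeO ÷ 71.844 g/mol = 0.47589 mol, giving 0.47589 Fe and 0.47589 O.
50.79 wt% SiO2 ÷ 60.083 g/mol = 0.84533 mol, giving 0.84533 Si and 1.69066 O.
Oxygen sums to 2.53450; scaling by 6/2.53450 = 2.36733 puts the formula on 6 O.
Fe: 0.47589 × 2.36733 = 1.127 atoms per formula unit.

1.127 Fe apfu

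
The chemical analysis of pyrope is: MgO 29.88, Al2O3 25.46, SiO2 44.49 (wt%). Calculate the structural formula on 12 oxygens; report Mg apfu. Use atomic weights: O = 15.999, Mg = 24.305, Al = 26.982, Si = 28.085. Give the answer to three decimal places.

29.88 wt% MgO ÷ 40.304 g/mol = 0.74137 mol, giving 0.74137 Mg and 0.74137 O.
25.46 wt% Al2O3 ÷ 101.961 g/mol = 0.24970 mol, giving 0.49940 Al and 0.74910 O.
44.49 wt% SiO2 ÷ 60.083 g/mol = 0.74048 mol, giving 0.74048 Si and 1.48096 O.
Oxygen sums to 2.97143; scaling by 12/2.97143 = 4.03846 puts the formula on 12 O.
Mg: 0.74137 × 4.03846 = 2.994 atoms per formula unit.

2.994 Mg apfu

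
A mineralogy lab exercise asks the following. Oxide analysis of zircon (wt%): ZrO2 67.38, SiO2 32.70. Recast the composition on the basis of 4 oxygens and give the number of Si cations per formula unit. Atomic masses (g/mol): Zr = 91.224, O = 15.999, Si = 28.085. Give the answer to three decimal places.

0.998 Si apfu

ZrO2 (M=123.222): mol = 0.54682; Zr = 0.54682, O = 1.09364.
SiO2 (M=60.083): mol = 0.54425; Si = 0.54425, O = 1.08850.
ΣO = 2.18214; factor = 4/ΣO = 1.83306.
Si apfu = 0.54425 × 1.83306 = 0.998.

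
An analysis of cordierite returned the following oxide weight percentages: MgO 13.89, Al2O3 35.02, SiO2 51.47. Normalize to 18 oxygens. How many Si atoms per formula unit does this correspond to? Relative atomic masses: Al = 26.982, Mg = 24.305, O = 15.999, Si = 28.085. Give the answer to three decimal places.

MgO: 13.89/40.304 = 0.34463 mol → 0.34463 mol Mg, 0.34463 mol O.
Al2O3: 35.02/101.961 = 0.34346 mol → 0.68692 mol Al, 1.03038 mol O.
SiO2: 51.47/60.083 = 0.85665 mol → 0.85665 mol Si, 1.71330 mol O.
Total oxygen = 3.08831 mol. Normalization factor = 18/3.08831 = 5.82843.
Si per 18 O = 0.85665 × 5.82843 = 4.993.

4.993 Si apfu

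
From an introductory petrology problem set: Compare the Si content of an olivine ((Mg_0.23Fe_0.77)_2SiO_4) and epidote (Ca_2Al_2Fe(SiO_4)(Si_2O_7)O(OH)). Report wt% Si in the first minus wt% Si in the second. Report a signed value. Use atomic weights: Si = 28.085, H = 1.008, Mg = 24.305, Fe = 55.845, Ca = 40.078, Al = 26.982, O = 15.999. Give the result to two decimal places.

First mineral: 28.085 g Si in 189.263 g formula = 14.84 wt% Si.
Second mineral: 84.255 g Si in 483.215 g formula = 17.44 wt% Si.
14.84% − 17.44% gives a difference of -2.60 percentage points.

-2.60 percentage points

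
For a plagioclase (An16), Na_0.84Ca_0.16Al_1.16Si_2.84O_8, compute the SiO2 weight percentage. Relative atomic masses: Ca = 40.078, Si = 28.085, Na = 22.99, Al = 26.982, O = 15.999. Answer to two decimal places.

M(Na_0.84Ca_0.16Al_1.16Si_2.84O_8) = 264.777 g/mol; M(SiO2) = 60.083 g/mol.
Moles SiO2 per formula unit = 2.84 Si ÷ 1 = 2.8400.
SiO2 fraction = (2.8400 × 60.083) / 264.777 = 170.636/264.777 = 0.6445.

64.45 wt%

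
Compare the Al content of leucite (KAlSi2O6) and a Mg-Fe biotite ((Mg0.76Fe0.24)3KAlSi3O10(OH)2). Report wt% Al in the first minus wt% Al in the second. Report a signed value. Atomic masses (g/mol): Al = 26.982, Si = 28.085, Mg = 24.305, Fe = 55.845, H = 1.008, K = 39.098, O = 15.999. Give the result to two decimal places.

6.23 percentage points

M(KAlSi2O6) = 218.244 g/mol, so wt% Al = 26.982/218.244 × 100 = 12.36%.
M((Mg0.76Fe0.24)3KAlSi3O10(OH)2) = 439.963 g/mol, so wt% Al = 26.982/439.963 × 100 = 6.13%.
12.36 − 6.13 = 6.23 pp.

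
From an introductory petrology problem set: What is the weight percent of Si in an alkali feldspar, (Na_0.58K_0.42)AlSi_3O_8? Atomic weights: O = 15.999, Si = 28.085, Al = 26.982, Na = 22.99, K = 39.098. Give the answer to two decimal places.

Formula mass = 0.58*22.99 + 0.42*39.098 + 1*26.982 + 3*28.085 + 8*15.999 = 268.984 g/mol, of which 84.255 g is Si.
So Si makes up 84.255/268.984 = 0.3132 of the mass, i.e. 31.32%.

31.32 mass %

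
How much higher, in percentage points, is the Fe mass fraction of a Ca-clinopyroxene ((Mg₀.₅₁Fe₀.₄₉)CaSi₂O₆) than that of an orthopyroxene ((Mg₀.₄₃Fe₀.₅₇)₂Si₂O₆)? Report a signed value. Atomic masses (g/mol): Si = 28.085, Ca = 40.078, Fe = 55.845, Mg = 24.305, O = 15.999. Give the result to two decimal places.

M((Mg₀.₅₁Fe₀.₄₉)CaSi₂O₆) = 232.002 g/mol, so wt% Fe = 27.364/232.002 × 100 = 11.79%.
M((Mg₀.₄₃Fe₀.₅₇)₂Si₂O₆) = 236.730 g/mol, so wt% Fe = 63.663/236.730 × 100 = 26.89%.
11.79 − 26.89 = -15.10 pp.

-15.10 percentage points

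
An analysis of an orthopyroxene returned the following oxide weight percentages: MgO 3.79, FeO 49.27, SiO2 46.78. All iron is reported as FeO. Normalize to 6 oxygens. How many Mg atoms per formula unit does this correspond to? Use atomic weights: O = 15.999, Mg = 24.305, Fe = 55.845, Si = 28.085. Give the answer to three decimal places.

3.79 wt% MgO ÷ 40.304 g/mol = 0.09404 mol, giving 0.09404 Mg and 0.09404 O.
49.27 wt% FeO ÷ 71.844 g/mol = 0.68579 mol, giving 0.68579 Fe and 0.68579 O.
46.78 wt% SiO2 ÷ 60.083 g/mol = 0.77859 mol, giving 0.77859 Si and 1.55718 O.
Oxygen sums to 2.33701; scaling by 6/2.33701 = 2.56738 puts the formula on 6 O.
Mg: 0.09404 × 2.56738 = 0.241 atoms per formula unit.

0.241 Mg apfu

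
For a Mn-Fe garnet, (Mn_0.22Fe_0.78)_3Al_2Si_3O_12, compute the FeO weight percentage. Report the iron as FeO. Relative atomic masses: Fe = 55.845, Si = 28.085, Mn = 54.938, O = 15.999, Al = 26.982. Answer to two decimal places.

33.82 wt%

Formula mass = 497.143 g/mol.
2.34 Fe → 2.3400 mol FeO per formula unit; M(FeO) = 71.844, so FeO mass = 168.115 g.
168.115/497.143 × 100 = 33.82 wt%.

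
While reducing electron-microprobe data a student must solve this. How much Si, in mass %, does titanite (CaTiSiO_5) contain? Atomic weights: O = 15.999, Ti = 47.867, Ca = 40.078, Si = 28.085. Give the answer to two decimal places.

Molar mass of CaTiSiO_5: 1*40.078 + 1*47.867 + 1*28.085 + 5*15.999 = 196.025 g/mol.
Mass of Si per formula unit: 1 × 28.085 = 28.085 g.
Weight fraction Si = 28.085 / 196.025 = 0.1433.

14.33 mass %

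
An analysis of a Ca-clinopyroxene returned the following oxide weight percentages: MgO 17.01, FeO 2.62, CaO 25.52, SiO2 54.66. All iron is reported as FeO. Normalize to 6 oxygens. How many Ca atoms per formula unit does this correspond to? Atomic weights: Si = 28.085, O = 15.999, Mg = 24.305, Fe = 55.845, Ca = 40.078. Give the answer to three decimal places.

17.01 wt% MgO ÷ 40.304 g/mol = 0.42204 mol, giving 0.42204 Mg and 0.42204 O.
2.62 wt% FeO ÷ 71.844 g/mol = 0.03647 mol, giving 0.03647 Fe and 0.03647 O.
25.52 wt% CaO ÷ 56.077 g/mol = 0.45509 mol, giving 0.45509 Ca and 0.45509 O.
54.66 wt% SiO2 ÷ 60.083 g/mol = 0.90974 mol, giving 0.90974 Si and 1.81948 O.
Oxygen sums to 2.73308; scaling by 6/2.73308 = 2.19533 puts the formula on 6 O.
Ca: 0.45509 × 2.19533 = 0.999 atoms per formula unit.

0.999 Ca apfu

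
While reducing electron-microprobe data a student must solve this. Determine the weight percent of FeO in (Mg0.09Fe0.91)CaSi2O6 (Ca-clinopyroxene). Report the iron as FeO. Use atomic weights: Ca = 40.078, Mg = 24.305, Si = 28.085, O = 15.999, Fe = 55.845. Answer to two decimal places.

M((Mg0.09Fe0.91)CaSi2O6) = 245.248 g/mol; M(FeO) = 71.844 g/mol.
Moles FeO per formula unit = 0.91 Fe ÷ 1 = 0.9100.
FeO fraction = (0.9100 × 71.844) / 245.248 = 65.378/245.248 = 0.2666.

26.66 wt%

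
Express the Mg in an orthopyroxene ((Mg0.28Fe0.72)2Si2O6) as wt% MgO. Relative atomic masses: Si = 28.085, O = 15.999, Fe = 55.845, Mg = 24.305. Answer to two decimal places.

Formula mass = 246.192 g/mol.
0.56 Mg → 0.5600 mol MgO per formula unit; M(MgO) = 40.304, so MgO mass = 22.570 g.
22.570/246.192 × 100 = 9.17 wt%.

9.17 wt%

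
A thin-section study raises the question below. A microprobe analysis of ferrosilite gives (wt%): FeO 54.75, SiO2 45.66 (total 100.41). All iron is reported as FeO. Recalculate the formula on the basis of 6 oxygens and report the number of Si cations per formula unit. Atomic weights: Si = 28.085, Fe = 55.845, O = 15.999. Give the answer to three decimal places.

1.998 Si apfu

FeO (M=71.844): mol = 0.76207; Fe = 0.76207, O = 0.76207.
SiO2 (M=60.083): mol = 0.75995; Si = 0.75995, O = 1.51990.
ΣO = 2.28197; factor = 6/ΣO = 2.62931.
Si apfu = 0.75995 × 2.62931 = 1.998.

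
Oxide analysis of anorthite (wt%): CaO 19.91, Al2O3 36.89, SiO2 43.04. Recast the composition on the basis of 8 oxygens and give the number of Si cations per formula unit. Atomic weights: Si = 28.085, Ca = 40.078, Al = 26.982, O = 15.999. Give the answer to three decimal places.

CaO: 19.91/56.077 = 0.35505 mol → 0.35505 mol Ca, 0.35505 mol O.
Al2O3: 36.89/101.961 = 0.36181 mol → 0.72362 mol Al, 1.08543 mol O.
SiO2: 43.04/60.083 = 0.71634 mol → 0.71634 mol Si, 1.43268 mol O.
Total oxygen = 2.87316 mol. Normalization factor = 8/2.87316 = 2.78439.
Si per 8 O = 0.71634 × 2.78439 = 1.995.

1.995 Si apfu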